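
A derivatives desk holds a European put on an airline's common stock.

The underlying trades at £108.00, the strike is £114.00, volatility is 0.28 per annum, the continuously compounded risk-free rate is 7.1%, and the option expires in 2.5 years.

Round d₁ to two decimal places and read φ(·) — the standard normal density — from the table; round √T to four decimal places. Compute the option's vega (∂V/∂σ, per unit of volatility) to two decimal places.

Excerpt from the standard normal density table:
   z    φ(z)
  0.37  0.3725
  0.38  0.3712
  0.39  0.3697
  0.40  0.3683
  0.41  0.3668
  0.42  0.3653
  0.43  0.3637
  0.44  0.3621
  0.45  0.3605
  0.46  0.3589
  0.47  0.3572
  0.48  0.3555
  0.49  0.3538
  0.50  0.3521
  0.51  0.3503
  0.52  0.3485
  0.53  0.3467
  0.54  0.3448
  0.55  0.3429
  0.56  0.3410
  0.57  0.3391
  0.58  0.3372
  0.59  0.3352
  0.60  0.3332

σ√T = 0.28 × 1.5811 = 0.4427
d₁ = [ln(108/114) + (0.071 + 0.28²/2)·2.5] / 0.4427 = [-0.0541 + 0.2755] / 0.4427 = 0.5002 ≈ 0.50
√T = √2.5 = 1.5811
φ(d₁) = φ(0.50) = 0.3521
vega = S·φ(d₁)·√T = 108·0.3521·1.5811 = 60.1242
(Vega is the same for a European call and put with the same parameters.)

60.12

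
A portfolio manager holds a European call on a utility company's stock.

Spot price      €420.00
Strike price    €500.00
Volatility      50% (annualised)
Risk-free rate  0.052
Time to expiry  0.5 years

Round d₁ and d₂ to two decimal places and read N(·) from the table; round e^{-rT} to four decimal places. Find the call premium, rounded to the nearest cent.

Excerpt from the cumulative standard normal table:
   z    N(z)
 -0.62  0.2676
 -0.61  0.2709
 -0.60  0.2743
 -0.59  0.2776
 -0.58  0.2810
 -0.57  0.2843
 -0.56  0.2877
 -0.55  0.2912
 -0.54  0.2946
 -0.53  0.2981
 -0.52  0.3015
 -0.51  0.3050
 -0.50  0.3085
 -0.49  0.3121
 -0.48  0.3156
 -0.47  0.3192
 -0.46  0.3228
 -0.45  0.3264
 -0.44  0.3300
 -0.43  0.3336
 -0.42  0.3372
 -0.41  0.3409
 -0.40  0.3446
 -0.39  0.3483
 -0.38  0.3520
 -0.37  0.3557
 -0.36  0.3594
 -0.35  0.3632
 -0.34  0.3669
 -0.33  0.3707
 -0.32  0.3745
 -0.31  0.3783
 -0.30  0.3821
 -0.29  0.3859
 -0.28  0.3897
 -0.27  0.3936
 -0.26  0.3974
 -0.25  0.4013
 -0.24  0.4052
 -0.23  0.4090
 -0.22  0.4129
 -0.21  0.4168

σ√T = 0.5·√0.5 = 0.3536
ln(S/K) + (r + σ²/2)T = ln(420/500) + (0.052 + 0.5²/2)·0.5 = -0.1744 + 0.0885 = -0.0859
d₁ = -0.0859 / 0.3536 = -0.2428 which rounds to -0.24
d₂ = d₁ − σ√T = -0.2428 − 0.3536 = -0.5964 which rounds to -0.60
e^(−rT) = e^(−0.052·0.5) = 0.9743
C = 420·N(-0.24) − 500·0.9743·N(-0.60) = 420·0.4052 − 500·0.9743·0.2743 = 170.1840 − 133.6252 = 36.5588

€36.56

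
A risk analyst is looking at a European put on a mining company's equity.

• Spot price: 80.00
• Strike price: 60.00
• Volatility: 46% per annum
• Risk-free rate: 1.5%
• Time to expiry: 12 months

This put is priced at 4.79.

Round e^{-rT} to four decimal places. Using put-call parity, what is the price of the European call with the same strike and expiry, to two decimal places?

exp(−rT) = exp(−0.015·1) = 0.9851
Put-call parity: C − P = S − K·e^(−rT) = 80 − 60·0.9851 = 80 − 59.1060 = 20.8940
C = P + (C − P) = 4.79 + (20.8940) = 25.6840

25.68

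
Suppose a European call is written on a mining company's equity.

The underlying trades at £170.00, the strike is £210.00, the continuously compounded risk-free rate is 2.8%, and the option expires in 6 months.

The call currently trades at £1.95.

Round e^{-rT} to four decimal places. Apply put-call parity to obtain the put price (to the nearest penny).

£39.03

e^(−rT) = e^(−0.028·0.5) = 0.9861
Put-call parity: C − P = S − K·e^(−rT) = 170 − 210·0.9861 = 170 − 207.0810 = -37.0810
P = C − (C − P) = 1.95 − (-37.0810) = 39.0310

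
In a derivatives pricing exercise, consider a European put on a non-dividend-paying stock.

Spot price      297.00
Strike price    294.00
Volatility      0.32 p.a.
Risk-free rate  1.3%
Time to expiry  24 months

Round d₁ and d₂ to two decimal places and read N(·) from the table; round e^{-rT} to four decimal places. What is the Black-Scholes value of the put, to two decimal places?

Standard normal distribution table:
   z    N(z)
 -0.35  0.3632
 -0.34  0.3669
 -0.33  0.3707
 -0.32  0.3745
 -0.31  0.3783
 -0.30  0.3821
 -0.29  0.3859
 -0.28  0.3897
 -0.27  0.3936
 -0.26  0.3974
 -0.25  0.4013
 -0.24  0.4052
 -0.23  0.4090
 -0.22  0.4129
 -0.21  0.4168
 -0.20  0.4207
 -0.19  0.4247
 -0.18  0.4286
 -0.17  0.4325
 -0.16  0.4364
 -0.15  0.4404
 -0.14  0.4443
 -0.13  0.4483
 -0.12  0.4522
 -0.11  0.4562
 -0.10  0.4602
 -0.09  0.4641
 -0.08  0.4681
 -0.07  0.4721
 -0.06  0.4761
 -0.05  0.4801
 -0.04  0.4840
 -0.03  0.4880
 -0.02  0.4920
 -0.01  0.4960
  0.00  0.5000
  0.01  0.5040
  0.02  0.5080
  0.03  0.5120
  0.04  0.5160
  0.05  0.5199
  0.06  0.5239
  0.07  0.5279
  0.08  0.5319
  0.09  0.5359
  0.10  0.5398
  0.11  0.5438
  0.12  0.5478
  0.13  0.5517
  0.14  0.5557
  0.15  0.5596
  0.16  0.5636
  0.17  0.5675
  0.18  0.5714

47.94

σ√T = 0.32·√2 = 0.4525
d₁ = [ln(297/294) + (0.013 + 0.32²/2)·2] / 0.4525 = [0.0102 + 0.1284] / 0.4525 = 0.3062 which rounds to 0.31
d₂ = d₁ − σ√T = 0.3062 − 0.4525 = -0.1464 which rounds to -0.15
exp(−rT) = exp(−0.013·2) = 0.9743
P = 294·0.9743·N(0.15) − 297·N(-0.31) = 294·0.9743·0.5596 − 297·0.3783 = 160.2942 − 112.3551 = 47.9391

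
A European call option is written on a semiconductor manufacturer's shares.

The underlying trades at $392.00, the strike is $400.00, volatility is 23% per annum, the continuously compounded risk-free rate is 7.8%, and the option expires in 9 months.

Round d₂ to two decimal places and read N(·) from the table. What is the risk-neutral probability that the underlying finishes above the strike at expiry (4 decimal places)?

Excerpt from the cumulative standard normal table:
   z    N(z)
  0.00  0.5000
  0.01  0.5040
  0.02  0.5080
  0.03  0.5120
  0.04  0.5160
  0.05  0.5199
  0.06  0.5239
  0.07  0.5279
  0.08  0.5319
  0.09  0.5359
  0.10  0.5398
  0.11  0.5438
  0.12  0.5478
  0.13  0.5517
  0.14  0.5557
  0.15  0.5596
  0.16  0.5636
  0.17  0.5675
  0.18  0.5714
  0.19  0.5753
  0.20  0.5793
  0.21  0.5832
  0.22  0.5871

0.5359

σ√T = 0.23 × 0.8660 = 0.1992
d₁ = [ln(392/400) + (0.078 + 0.23²/2)·0.75] / 0.1992 = [-0.0202 + 0.0783] / 0.1992 = 0.2919 ⇒ 0.29
d₂ = d₁ − σ√T = 0.2919 − 0.1992 = 0.0927 ⇒ 0.09
Risk-neutral Pr[S_T > K] = N(d₂) = N(0.09) = 0.5359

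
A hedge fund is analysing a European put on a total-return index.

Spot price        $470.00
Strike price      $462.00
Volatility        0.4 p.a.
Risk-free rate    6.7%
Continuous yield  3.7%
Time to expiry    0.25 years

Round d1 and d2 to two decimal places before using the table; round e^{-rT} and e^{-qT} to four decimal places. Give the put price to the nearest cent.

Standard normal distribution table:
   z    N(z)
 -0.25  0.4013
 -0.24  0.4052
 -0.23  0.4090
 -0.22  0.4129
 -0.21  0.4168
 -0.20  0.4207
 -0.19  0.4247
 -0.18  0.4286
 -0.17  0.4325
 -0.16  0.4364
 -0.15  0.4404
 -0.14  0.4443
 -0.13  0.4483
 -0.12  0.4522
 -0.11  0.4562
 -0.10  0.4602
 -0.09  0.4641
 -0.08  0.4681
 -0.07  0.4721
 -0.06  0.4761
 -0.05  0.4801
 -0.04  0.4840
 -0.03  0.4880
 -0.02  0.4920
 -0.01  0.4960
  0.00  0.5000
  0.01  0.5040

σ√T = 0.4 × 0.5000 = 0.2000
ln(S/K) + (r − q + σ²/2)T = ln(470/462) + (0.067 − 0.037 + 0.4²/2)·0.25 = 0.0172 + 0.0275 = 0.0447
d₁ = 0.0447 / 0.2000 = 0.2233 → 0.22
d₂ = d₁ − σ√T = 0.2233 − 0.2000 = 0.0233 → 0.02
exp(−qT) = exp(−0.037·0.25) = 0.9908;  exp(−rT) = exp(−0.067·0.25) = 0.9834
P = 462·0.9834·N(-0.02) − 470·0.9908·N(-0.22) = 462·0.9834·0.4920 − 470·0.9908·0.4129 = 223.5308 − 192.2776 = 31.2531

$31.25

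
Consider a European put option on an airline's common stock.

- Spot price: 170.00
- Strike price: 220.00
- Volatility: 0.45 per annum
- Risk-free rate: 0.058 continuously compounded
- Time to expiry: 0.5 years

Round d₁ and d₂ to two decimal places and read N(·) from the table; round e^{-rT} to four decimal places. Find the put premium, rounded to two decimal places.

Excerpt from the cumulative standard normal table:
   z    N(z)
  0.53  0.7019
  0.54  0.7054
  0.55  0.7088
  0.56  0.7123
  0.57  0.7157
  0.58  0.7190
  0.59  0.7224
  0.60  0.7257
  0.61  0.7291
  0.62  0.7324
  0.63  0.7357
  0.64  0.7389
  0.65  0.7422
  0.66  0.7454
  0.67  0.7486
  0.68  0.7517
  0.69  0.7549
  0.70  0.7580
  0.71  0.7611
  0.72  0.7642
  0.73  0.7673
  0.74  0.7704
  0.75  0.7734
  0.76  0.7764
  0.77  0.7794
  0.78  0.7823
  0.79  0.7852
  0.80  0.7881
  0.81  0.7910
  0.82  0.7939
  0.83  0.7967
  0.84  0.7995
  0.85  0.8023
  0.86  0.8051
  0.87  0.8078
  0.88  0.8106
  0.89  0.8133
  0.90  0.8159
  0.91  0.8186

52.14

σ√T = 0.45 × 0.7071 = 0.3182
d₁ = [ln(170/220) + (0.058 + 0.45²/2)·0.5] / 0.3182 = [-0.2578 + 0.0796] / 0.3182 = -0.5600 which rounds to -0.56
d₂ = d₁ − σ√T = -0.5600 − 0.3182 = -0.8782 which rounds to -0.88
exp(−rT) = exp(−0.058·0.5) = 0.9714
N(−d₂) = N(0.88) = 0.8106;  N(−d₁) = N(0.56) = 0.7123
P = 220·0.9714·0.8106 − 170·0.7123 = 173.2317 − 121.0910 = 52.1407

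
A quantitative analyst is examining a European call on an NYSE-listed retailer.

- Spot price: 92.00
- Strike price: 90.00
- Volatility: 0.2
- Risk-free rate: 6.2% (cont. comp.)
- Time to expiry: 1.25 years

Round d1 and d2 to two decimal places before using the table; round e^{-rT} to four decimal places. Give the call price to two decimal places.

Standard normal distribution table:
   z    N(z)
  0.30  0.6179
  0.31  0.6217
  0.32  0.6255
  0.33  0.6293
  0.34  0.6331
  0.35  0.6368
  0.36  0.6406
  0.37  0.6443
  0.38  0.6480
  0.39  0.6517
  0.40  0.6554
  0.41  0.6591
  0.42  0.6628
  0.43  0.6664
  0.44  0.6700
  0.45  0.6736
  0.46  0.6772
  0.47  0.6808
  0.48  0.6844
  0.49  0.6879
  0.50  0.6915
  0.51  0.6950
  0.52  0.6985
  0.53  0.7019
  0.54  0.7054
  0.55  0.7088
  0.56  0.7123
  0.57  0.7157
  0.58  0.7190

13.12

σ√T = 0.2·√1.25 = 0.2236
ln(S/K) + (r + σ²/2)T = ln(92/90) + (0.062 + 0.2²/2)·1.25 = 0.0220 + 0.1025 = 0.1245
d₁ = 0.1245 / 0.2236 = 0.5567 ⇒ 0.56
d₂ = d₁ − σ√T = 0.5567 − 0.2236 = 0.3331 ⇒ 0.33
exp(−rT) = exp(−0.062·1.25) = 0.9254
N(d₁) = N(0.56) = 0.7123;  N(d₂) = N(0.33) = 0.6293
C = 92·0.7123 − 90·0.9254·0.6293 = 65.5316 − 52.4119 = 13.1197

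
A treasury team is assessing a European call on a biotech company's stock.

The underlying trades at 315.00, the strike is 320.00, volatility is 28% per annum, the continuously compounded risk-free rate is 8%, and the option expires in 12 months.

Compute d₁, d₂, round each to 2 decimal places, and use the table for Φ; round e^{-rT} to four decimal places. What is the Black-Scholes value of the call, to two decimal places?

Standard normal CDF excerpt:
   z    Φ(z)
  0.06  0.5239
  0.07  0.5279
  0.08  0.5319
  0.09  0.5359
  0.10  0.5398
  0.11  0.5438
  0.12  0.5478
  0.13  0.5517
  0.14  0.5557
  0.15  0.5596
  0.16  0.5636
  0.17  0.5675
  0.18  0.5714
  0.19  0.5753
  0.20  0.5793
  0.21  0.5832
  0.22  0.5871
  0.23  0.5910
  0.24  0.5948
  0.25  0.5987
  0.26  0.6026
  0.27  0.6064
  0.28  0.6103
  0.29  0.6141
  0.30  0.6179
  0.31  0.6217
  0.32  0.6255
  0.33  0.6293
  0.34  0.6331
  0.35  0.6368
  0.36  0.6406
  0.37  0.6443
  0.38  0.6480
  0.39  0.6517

T = 1;  σ√T = 0.2800
d₁ = [ln(315/320) + (0.08 + ½·0.28²)·1] / (σ√T) = (-0.0157 + 0.1192) / 0.2800 = 0.3695 ≈ 0.37
d₂ = 0.3695 − 0.2800 = 0.0895 ≈ 0.09
exp(−rT) = exp(−0.08·1) = 0.9231
N(d₁) = N(0.37) = 0.6443;  N(d₂) = N(0.09) = 0.5359
C = 315·0.6443 − 320·0.9231·0.5359 = 202.9545 − 158.3006 = 44.6539

44.65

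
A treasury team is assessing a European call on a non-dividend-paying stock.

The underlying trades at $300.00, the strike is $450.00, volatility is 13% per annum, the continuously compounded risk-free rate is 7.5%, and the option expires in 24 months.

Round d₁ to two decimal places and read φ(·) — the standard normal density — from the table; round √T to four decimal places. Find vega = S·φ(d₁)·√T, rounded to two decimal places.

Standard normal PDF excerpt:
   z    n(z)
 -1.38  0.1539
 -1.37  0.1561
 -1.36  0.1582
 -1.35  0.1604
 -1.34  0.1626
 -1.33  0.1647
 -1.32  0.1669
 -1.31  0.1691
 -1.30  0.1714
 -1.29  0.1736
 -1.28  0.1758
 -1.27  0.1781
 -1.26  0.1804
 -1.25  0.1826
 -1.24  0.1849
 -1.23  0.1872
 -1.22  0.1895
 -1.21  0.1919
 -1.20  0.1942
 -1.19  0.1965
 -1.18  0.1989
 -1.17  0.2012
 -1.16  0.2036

σ√T = 0.13 × 1.4142 = 0.1838
d₁ = [ln(300/450) + (0.075 + 0.13²/2)·2] / 0.1838 = [-0.4055 + 0.1669] / 0.1838 = -1.2976 which rounds to -1.30
√T = √2 = 1.4142
φ(d₁) = φ(-1.30) = 0.1714
vega = S·φ(d₁)·√T = 300·0.1714·1.4142 = 72.7182

72.72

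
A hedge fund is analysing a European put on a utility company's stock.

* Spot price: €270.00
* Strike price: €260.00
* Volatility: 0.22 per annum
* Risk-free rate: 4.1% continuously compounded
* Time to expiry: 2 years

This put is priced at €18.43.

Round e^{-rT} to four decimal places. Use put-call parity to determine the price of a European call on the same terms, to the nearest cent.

€48.89

exp(−rT) = exp(−0.041·2) = 0.9213
Put-call parity: C − P = S − K·e^(−rT) = 270 − 260·0.9213 = 270 − 239.5380 = 30.4620
C = P + (C − P) = 18.43 + (30.4620) = 48.8920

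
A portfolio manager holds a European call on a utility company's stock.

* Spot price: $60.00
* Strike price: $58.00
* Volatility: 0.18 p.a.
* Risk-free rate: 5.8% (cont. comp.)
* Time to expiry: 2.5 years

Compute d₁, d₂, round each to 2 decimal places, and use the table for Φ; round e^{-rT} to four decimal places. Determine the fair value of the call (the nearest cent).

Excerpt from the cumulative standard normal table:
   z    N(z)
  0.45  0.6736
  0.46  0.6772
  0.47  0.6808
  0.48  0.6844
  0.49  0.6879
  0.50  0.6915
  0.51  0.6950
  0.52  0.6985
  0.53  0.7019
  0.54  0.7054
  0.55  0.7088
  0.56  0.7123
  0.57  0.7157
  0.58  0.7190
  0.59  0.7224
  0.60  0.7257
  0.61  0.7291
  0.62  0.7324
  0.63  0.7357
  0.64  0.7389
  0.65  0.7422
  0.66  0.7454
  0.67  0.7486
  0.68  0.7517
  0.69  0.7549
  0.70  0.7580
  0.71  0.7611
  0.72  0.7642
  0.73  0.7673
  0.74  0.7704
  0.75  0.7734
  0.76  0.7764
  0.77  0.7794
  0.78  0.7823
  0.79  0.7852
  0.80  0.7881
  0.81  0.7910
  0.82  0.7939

σ√T = 0.18 × 1.5811 = 0.2846
d₁ = [ln(60/58) + (0.058 + 0.18²/2)·2.5] / 0.2846 = [0.0339 + 0.1855] / 0.2846 = 0.7709 → 0.77
d₂ = d₁ − σ√T = 0.7709 − 0.2846 = 0.4863 → 0.49
exp(−rT) = exp(−0.058·2.5) = 0.8650
C = 60·N(0.77) − 58·0.8650·N(0.49) = 60·0.7794 − 58·0.8650·0.6879 = 46.7640 − 34.5119 = 12.2521

$12.25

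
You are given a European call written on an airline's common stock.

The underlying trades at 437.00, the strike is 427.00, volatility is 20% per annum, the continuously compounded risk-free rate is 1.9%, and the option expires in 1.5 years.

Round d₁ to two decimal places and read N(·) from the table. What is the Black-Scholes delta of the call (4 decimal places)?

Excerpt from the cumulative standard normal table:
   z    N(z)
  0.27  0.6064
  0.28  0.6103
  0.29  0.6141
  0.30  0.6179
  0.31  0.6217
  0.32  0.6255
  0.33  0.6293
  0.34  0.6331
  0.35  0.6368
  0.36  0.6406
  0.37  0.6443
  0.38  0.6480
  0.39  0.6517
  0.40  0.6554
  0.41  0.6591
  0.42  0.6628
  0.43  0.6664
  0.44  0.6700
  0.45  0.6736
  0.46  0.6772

T = 1.5;  σ√T = 0.2449
d₁ = [ln(437/427) + (0.019 + ½·0.2²)·1.5] / (σ√T) = (0.0231 + 0.0585) / 0.2449 = 0.3333 ≈ 0.33
N(d₁) = N(0.33) = 0.6293
Δ_call = N(d₁) = 0.6293

0.6293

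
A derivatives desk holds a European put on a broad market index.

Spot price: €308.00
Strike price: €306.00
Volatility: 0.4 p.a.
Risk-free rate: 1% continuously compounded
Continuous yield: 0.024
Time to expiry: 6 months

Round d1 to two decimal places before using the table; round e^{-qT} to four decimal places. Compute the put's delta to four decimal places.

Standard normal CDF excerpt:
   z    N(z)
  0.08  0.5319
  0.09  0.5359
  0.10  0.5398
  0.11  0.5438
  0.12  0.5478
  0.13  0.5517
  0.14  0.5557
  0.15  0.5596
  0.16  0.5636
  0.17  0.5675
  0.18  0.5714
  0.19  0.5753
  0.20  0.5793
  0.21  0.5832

T = 0.5;  σ√T = 0.2828
d₁ = [ln(308/306) + (0.01 − 0.024 + 0.4²/2)·0.5] / 0.2828 = [0.0065 + 0.0330] / 0.2828 = 0.1397 which rounds to 0.14
N(d₁) = N(0.14) = 0.5557
Δ_put = exp(−qT)·(N(d₁) − 1) = 0.9881·(0.5557 − 1) = -0.4390

-0.4390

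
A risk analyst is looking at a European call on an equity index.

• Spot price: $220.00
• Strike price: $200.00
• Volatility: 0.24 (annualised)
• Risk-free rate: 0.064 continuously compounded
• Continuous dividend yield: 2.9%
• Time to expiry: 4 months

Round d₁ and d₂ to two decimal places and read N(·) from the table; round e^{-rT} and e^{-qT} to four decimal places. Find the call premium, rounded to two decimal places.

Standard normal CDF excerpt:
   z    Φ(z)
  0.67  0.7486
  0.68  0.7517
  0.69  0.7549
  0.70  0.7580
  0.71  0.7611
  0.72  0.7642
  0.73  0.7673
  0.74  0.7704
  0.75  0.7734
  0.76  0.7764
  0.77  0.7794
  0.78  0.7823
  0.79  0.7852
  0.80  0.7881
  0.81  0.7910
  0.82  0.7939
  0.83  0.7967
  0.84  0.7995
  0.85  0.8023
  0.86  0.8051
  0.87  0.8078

σ√T = 0.24 × 0.5774 = 0.1386
ln(S/K) + (r − q + σ²/2)T = ln(220/200) + (0.064 − 0.029 + 0.24²/2)·0.3333 = 0.0953 + 0.0213 = 0.1166
d₁ = 0.1166 / 0.1386 = 0.8413 ⇒ 0.84
d₂ = d₁ − σ√T = 0.8413 − 0.1386 = 0.7028 ⇒ 0.70
e^(−qT) = e^(−0.029·0.3333) = 0.9904;  e^(−rT) = e^(−0.064·0.3333) = 0.9789
N(d₁) = N(0.84) = 0.7995;  N(d₂) = N(0.70) = 0.7580
C = 220·0.9904·0.7995 − 200·0.9789·0.7580 = 174.2015 − 148.4012 = 25.8002

$25.80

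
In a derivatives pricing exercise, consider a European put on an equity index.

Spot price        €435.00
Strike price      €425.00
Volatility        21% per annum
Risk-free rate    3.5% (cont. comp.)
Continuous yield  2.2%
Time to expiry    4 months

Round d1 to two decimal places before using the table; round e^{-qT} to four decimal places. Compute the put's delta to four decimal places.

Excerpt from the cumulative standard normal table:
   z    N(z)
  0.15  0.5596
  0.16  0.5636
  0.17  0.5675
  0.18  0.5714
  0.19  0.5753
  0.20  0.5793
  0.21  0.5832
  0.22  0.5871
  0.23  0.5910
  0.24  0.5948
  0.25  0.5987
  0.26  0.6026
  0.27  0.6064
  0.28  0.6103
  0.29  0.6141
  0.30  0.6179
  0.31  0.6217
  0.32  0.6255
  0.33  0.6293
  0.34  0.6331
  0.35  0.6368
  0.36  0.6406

σ√T = 0.21 × 0.5774 = 0.1212
d₁ = [ln(435/425) + (0.035 − 0.022 + ½·0.21²)·0.3333] / (σ√T) = (0.0233 + 0.0117) / 0.1212 = 0.2882 ⇒ 0.29
N(d₁) = N(0.29) = 0.6141
Δ_put = exp(−qT)·(N(d₁) − 1) = 0.9927·(0.6141 − 1) = -0.3831

-0.3831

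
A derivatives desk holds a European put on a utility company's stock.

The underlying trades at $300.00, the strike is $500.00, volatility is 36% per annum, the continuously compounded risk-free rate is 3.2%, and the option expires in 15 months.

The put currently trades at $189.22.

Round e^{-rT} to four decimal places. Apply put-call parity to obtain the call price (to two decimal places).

e^(−rT) = e^(−0.032·1.25) = 0.9608
Put-call parity: C − P = S − K·e^(−rT) = 300 − 500·0.9608 = 300 − 480.4000 = -180.4000
C = P + (C − P) = 189.22 + (-180.4000) = 8.8200

$8.82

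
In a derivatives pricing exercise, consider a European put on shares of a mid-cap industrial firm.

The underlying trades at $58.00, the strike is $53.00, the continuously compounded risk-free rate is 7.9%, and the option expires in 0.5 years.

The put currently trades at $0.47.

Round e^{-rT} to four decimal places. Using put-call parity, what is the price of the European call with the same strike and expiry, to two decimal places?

$7.52

e^(−rT) = e^(−0.079·0.5) = 0.9613
Put-call parity: C − P = S − K·e^(−rT) = 58 − 53·0.9613 = 58 − 50.9489 = 7.0511
C = P + (C − P) = 0.47 + (7.0511) = 7.5211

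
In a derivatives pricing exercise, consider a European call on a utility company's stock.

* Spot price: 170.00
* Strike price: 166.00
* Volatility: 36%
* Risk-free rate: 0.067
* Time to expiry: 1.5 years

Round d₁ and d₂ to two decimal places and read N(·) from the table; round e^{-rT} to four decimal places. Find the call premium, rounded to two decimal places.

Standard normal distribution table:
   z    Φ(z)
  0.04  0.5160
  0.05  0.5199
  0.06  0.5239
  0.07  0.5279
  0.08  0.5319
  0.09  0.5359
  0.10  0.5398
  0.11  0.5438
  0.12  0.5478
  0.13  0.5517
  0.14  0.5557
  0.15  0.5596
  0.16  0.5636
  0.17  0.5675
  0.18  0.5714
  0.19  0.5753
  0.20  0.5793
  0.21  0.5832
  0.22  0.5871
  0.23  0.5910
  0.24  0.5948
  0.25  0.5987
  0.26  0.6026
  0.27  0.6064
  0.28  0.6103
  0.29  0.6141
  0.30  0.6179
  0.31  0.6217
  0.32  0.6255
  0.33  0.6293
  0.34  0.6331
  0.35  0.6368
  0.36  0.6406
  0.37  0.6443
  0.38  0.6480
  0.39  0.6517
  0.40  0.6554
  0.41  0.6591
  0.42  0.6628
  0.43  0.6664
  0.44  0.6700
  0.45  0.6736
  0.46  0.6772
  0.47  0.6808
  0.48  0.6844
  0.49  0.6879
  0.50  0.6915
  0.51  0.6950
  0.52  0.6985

38.90

T = 1.5;  σ√T = 0.4409
ln(S/K) + (r + σ²/2)T = ln(170/166) + (0.067 + 0.36²/2)·1.5 = 0.0238 + 0.1977 = 0.2215
d₁ = 0.2215 / 0.4409 = 0.5024 which rounds to 0.50
d₂ = d₁ − σ√T = 0.5024 − 0.4409 = 0.0615 which rounds to 0.06
e^(−rT) = e^(−0.067·1.5) = 0.9044
N(d₁) = N(0.50) = 0.6915;  N(d₂) = N(0.06) = 0.5239
C = 170·0.6915 − 166·0.9044·0.5239 = 117.5550 − 78.6533 = 38.9017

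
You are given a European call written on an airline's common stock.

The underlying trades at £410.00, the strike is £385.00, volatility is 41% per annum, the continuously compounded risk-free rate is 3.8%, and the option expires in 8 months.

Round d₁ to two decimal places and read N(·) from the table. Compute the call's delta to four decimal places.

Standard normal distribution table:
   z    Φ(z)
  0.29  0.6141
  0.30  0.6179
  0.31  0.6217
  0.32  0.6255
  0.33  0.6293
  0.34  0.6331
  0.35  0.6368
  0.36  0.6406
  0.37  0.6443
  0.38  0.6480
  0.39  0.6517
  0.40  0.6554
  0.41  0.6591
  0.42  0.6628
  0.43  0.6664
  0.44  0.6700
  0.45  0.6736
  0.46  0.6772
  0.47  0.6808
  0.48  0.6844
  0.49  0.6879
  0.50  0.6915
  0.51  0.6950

T = 0.6667;  σ√T = 0.3348
d₁ = [ln(410/385) + (0.038 + 0.41²/2)·0.6667] / 0.3348 = [0.0629 + 0.0814] / 0.3348 = 0.4310 ≈ 0.43
N(d₁) = N(0.43) = 0.6664
Δ_call = N(d₁) = 0.6664

0.6664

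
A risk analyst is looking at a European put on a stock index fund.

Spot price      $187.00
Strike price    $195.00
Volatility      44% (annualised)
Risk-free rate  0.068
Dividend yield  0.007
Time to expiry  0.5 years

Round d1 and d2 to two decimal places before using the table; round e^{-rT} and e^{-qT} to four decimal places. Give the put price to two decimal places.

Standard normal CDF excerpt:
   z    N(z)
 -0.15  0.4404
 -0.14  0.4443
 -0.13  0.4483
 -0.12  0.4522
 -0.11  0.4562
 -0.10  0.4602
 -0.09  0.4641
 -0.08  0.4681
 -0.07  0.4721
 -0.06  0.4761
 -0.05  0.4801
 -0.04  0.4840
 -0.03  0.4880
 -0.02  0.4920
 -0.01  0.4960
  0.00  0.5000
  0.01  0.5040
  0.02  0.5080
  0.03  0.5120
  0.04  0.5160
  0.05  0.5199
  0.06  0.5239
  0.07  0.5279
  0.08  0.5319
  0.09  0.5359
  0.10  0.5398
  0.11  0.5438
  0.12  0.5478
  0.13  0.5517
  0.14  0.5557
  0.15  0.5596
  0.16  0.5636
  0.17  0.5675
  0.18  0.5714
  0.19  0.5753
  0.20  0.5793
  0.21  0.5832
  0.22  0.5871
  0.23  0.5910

σ√T = 0.44·√0.5 = 0.3111
d₁ = [ln(187/195) + (0.068 − 0.007 + 0.44²/2)·0.5] / 0.3111 = [-0.0419 + 0.0789] / 0.3111 = 0.1190 ≈ 0.12
d₂ = d₁ − σ√T = 0.1190 − 0.3111 = -0.1922 ≈ -0.19
exp(−qT) = exp(−0.007·0.5) = 0.9965;  exp(−rT) = exp(−0.068·0.5) = 0.9666
N(−d₂) = N(0.19) = 0.5753;  N(−d₁) = N(-0.12) = 0.4522
P = 195·0.9666·0.5753 − 187·0.9965·0.4522 = 108.4366 − 84.2654 = 24.1711

$24.17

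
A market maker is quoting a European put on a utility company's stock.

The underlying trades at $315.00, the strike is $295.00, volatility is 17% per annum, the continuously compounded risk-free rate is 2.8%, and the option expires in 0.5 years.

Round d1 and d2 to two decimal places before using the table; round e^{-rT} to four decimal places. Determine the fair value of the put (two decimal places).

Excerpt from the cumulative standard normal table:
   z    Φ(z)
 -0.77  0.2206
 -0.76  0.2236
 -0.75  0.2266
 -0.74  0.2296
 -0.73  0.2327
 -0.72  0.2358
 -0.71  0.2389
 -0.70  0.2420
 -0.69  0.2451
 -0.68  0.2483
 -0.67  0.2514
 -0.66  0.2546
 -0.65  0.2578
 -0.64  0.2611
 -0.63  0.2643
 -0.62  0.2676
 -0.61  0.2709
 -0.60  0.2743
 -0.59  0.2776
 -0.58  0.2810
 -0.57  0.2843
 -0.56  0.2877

$5.52

σ√T = 0.17·√0.5 = 0.1202
ln(S/K) + (r + σ²/2)T = ln(315/295) + (0.028 + 0.17²/2)·0.5 = 0.0656 + 0.0212 = 0.0868
d₁ = 0.0868 / 0.1202 = 0.7223 which rounds to 0.72
d₂ = d₁ − σ√T = 0.7223 − 0.1202 = 0.6021 which rounds to 0.60
exp(−rT) = exp(−0.028·0.5) = 0.9861
N(−d₂) = N(-0.60) = 0.2743;  N(−d₁) = N(-0.72) = 0.2358
P = 295·0.9861·0.2743 − 315·0.2358 = 79.7937 − 74.2770 = 5.5167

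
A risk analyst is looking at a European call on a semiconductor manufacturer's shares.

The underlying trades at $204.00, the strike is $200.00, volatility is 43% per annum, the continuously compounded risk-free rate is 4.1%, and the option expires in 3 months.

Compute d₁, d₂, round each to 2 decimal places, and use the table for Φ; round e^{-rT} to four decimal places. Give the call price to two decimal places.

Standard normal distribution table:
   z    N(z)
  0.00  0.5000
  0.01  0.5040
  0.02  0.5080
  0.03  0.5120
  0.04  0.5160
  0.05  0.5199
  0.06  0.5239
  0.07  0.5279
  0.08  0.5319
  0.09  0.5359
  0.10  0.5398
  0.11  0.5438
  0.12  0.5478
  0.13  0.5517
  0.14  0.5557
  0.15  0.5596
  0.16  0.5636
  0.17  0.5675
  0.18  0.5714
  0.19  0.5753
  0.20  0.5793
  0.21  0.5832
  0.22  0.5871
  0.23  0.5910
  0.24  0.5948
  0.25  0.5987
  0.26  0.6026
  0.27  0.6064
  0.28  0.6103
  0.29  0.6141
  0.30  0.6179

σ√T = 0.43 × 0.5000 = 0.2150
d₁ = [ln(204/200) + (0.041 + 0.43²/2)·0.25] / 0.2150 = [0.0198 + 0.0334] / 0.2150 = 0.2473 ⇒ 0.25
d₂ = d₁ − σ√T = 0.2473 − 0.2150 = 0.0323 ⇒ 0.03
exp(−rT) = exp(−0.041·0.25) = 0.9898
C = 204·N(0.25) − 200·0.9898·N(0.03) = 204·0.5987 − 200·0.9898·0.5120 = 122.1348 − 101.3555 = 20.7793

$20.78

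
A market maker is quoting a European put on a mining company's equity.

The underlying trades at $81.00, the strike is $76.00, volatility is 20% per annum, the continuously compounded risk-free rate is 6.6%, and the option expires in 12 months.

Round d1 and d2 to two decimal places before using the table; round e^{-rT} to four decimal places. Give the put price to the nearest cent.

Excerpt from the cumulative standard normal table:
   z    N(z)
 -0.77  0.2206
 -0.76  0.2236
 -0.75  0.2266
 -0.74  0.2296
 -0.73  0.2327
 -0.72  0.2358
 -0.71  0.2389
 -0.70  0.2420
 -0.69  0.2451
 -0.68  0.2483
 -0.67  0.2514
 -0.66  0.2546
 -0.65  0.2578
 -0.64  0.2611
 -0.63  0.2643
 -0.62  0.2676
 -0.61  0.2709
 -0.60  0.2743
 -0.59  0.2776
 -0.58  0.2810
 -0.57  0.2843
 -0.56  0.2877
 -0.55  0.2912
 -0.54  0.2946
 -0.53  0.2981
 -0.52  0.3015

$2.36

σ√T = 0.2 × 1.0000 = 0.2000
ln(S/K) + (r + σ²/2)T = ln(81/76) + (0.066 + 0.2²/2)·1 = 0.0637 + 0.0860 = 0.1497
d₁ = 0.1497 / 0.2000 = 0.7486 ≈ 0.75
d₂ = d₁ − σ√T = 0.7486 − 0.2000 = 0.5486 ≈ 0.55
e^(−rT) = e^(−0.066·1) = 0.9361
N(−d₂) = N(-0.55) = 0.2912;  N(−d₁) = N(-0.75) = 0.2266
P = 76·0.9361·0.2912 − 81·0.2266 = 20.7170 − 18.3546 = 2.3624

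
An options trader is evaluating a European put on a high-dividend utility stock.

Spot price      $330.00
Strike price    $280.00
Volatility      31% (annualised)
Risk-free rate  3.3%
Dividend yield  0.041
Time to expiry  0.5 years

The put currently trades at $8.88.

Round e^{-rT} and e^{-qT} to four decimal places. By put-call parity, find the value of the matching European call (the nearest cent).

e^(−qT) = e^(−0.041·0.5) = 0.9797;  e^(−rT) = e^(−0.033·0.5) = 0.9836
Put-call parity: C − P = S·e^(−qT) − K·e^(−rT) = 330·0.9797 − 280·0.9836 = 323.3010 − 275.4080 = 47.8930
C = P + (C − P) = 8.88 + (47.8930) = 56.7730

$56.77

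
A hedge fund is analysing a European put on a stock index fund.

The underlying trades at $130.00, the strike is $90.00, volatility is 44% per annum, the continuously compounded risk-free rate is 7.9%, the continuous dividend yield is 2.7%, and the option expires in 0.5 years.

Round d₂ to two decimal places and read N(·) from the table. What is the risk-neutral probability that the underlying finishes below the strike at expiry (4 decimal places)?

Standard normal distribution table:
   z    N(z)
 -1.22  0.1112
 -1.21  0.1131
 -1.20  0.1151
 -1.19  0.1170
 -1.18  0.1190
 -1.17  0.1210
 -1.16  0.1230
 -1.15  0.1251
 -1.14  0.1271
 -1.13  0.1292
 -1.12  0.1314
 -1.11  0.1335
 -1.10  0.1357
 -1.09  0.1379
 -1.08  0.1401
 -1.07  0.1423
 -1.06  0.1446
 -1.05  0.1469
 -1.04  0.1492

0.1335

σ√T = 0.44·√0.5 = 0.3111
d₁ = [ln(130/90) + (0.079 − 0.027 + ½·0.44²)·0.5] / (σ√T) = (0.3677 + 0.0744) / 0.3111 = 1.4210 → 1.42
d₂ = 1.4210 − 0.3111 = 1.1099 → 1.11
Pr(exercise) under Q = N(−d₂) = N(-1.11) = 0.1335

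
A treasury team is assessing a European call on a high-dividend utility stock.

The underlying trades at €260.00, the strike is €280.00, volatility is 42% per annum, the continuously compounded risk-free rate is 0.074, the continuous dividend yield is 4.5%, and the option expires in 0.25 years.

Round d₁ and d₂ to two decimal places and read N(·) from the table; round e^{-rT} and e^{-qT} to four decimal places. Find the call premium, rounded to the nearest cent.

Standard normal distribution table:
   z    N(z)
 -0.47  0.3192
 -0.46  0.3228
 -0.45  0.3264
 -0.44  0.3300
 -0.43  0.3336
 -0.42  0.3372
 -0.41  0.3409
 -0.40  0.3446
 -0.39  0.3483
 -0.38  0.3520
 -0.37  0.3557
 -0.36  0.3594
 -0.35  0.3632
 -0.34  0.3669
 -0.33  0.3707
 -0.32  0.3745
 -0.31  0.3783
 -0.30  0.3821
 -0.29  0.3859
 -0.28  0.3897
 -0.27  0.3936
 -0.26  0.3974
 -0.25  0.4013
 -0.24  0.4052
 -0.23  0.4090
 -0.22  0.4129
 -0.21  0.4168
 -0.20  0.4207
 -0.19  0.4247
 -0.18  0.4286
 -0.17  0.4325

€14.47

σ√T = 0.42·√0.25 = 0.2100
d₁ = [ln(260/280) + (0.074 − 0.045 + ½·0.42²)·0.25] / (σ√T) = (-0.0741 + 0.0293) / 0.2100 = -0.2134 ≈ -0.21
d₂ = -0.2134 − 0.2100 = -0.4234 ≈ -0.42
e^(−qT) = e^(−0.045·0.25) = 0.9888;  e^(−rT) = e^(−0.074·0.25) = 0.9817
N(d₁) = N(-0.21) = 0.4168;  N(d₂) = N(-0.42) = 0.3372
C = 260·0.9888·0.4168 − 280·0.9817·0.3372 = 107.1543 − 92.6882 = 14.4661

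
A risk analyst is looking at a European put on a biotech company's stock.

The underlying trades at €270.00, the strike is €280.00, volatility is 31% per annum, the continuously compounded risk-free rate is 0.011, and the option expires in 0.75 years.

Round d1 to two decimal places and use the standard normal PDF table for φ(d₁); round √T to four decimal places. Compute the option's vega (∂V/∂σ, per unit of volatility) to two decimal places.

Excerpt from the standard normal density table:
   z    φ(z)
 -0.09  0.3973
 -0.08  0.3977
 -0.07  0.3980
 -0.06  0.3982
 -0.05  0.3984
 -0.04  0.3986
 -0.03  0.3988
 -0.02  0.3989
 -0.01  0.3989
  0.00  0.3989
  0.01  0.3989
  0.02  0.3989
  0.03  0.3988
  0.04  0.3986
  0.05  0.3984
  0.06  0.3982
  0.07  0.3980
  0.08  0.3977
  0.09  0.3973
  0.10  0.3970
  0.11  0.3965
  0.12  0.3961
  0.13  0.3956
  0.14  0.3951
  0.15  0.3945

T = 0.75;  σ√T = 0.2685
d₁ = [ln(270/280) + (0.011 + 0.31²/2)·0.75] / 0.2685 = [-0.0364 + 0.0443] / 0.2685 = 0.0295 → 0.03
√T = √0.75 = 0.8660
φ(d₁) = φ(0.03) = 0.3988
vega = S·φ(d₁)·√T = 270·0.3988·0.8660 = 93.2474

93.25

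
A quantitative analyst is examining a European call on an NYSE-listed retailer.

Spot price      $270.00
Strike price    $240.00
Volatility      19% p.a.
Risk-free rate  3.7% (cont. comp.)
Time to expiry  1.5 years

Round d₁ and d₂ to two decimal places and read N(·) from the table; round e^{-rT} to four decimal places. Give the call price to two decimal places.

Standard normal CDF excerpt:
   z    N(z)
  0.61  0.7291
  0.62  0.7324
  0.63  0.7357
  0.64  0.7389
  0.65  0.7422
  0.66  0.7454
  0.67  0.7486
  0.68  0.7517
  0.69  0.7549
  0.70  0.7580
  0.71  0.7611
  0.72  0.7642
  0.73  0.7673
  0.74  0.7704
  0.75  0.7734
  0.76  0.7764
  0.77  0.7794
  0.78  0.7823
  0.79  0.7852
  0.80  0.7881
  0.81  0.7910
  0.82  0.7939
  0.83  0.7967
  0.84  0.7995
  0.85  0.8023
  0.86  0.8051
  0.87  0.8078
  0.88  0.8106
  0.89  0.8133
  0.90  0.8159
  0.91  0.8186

$50.34

T = 1.5;  σ√T = 0.2327
ln(S/K) + (r + σ²/2)T = ln(270/240) + (0.037 + 0.19²/2)·1.5 = 0.1178 + 0.0826 = 0.2004
d₁ = 0.2004 / 0.2327 = 0.8610 → 0.86
d₂ = d₁ − σ√T = 0.8610 − 0.2327 = 0.6283 → 0.63
e^(−rT) = e^(−0.037·1.5) = 0.9460
N(d₁) = N(0.86) = 0.8051;  N(d₂) = N(0.63) = 0.7357
C = 270·0.8051 − 240·0.9460·0.7357 = 217.3770 − 167.0333 = 50.3437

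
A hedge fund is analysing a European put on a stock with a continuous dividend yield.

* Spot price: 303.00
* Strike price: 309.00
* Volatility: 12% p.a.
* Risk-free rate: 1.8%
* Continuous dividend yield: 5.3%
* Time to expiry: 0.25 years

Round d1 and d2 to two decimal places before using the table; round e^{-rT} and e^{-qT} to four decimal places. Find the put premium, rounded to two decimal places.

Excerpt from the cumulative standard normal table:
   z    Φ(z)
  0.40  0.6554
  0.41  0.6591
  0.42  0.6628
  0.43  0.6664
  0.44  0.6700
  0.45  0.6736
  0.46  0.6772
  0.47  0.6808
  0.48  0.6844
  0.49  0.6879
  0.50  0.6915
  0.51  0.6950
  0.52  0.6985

12.38

σ√T = 0.12 × 0.5000 = 0.0600
d₁ = [ln(303/309) + (0.018 − 0.053 + 0.12²/2)·0.25] / 0.0600 = [-0.0196 − 0.0070] / 0.0600 = -0.4426 which rounds to -0.44
d₂ = d₁ − σ√T = -0.4426 − 0.0600 = -0.5026 which rounds to -0.50
e^(−qT) = e^(−0.053·0.25) = 0.9868;  e^(−rT) = e^(−0.018·0.25) = 0.9955
N(−d₂) = N(0.50) = 0.6915;  N(−d₁) = N(0.44) = 0.6700
P = 309·0.9955·0.6915 − 303·0.9868·0.6700 = 212.7120 − 200.3303 = 12.3817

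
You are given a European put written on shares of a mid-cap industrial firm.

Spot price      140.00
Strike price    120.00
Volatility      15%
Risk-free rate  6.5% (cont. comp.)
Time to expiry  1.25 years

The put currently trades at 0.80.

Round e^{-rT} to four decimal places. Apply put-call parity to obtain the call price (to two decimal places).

e^(−rT) = e^(−0.065·1.25) = 0.9220
Put-call parity: C − P = S − K·e^(−rT) = 140 − 120·0.9220 = 140 − 110.6400 = 29.3600
C = P + (C − P) = 0.80 + (29.3600) = 30.1600

30.16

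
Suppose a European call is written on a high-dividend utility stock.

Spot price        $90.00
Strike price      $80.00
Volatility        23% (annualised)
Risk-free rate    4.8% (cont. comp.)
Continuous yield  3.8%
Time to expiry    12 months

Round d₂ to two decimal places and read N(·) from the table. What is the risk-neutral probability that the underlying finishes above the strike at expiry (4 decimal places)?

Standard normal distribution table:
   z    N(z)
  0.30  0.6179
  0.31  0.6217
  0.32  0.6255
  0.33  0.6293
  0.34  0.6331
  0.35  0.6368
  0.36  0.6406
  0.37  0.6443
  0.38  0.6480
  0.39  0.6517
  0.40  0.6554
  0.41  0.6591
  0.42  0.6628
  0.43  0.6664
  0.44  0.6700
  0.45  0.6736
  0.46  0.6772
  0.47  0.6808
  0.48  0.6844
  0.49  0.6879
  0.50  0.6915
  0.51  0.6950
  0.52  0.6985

σ√T = 0.23·√1 = 0.2300
d₁ = [ln(90/80) + (0.048 − 0.038 + 0.23²/2)·1] / 0.2300 = [0.1178 + 0.0365] / 0.2300 = 0.6706 which rounds to 0.67
d₂ = d₁ − σ√T = 0.6706 − 0.2300 = 0.4406 which rounds to 0.44
Risk-neutral Pr[S_T > K] = N(d₂) = N(0.44) = 0.6700

0.6700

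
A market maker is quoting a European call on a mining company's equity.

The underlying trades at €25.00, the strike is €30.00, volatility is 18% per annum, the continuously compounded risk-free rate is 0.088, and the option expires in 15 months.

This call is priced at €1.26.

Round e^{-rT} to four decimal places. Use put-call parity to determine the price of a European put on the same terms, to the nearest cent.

e^(−rT) = e^(−0.088·1.25) = 0.8958
Put-call parity: C − P = S − K·e^(−rT) = 25 − 30·0.8958 = 25 − 26.8740 = -1.8740
P = C − (C − P) = 1.26 − (-1.8740) = 3.1340

€3.13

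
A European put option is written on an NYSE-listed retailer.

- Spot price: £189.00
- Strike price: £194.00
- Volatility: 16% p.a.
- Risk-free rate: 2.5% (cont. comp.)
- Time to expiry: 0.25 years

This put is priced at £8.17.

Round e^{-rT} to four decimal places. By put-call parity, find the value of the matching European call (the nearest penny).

£4.37

exp(−rT) = exp(−0.025·0.25) = 0.9938
Put-call parity: C − P = S − K·e^(−rT) = 189 − 194·0.9938 = 189 − 192.7972 = -3.7972
C = P + (C − P) = 8.17 + (-3.7972) = 4.3728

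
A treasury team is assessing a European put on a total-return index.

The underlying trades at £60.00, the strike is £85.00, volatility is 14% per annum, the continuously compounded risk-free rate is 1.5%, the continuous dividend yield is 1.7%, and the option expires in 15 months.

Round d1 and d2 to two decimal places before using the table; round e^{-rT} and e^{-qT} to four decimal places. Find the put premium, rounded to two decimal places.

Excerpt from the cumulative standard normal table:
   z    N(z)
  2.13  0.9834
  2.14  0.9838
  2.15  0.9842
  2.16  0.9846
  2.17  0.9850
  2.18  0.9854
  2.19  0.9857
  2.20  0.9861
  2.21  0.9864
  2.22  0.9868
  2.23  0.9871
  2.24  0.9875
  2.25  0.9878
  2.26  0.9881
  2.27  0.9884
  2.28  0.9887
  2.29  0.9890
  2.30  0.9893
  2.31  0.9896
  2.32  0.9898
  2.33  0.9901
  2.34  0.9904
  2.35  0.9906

£24.73

T = 1.25;  σ√T = 0.1565
d₁ = [ln(60/85) + (0.015 − 0.017 + 0.14²/2)·1.25] / 0.1565 = [-0.3483 + 0.0097] / 0.1565 = -2.1630 → -2.16
d₂ = d₁ − σ√T = -2.1630 − 0.1565 = -2.3195 → -2.32
exp(−qT) = exp(−0.017·1.25) = 0.9790;  exp(−rT) = exp(−0.015·1.25) = 0.9814
N(−d₂) = N(2.32) = 0.9898;  N(−d₁) = N(2.16) = 0.9846
P = 85·0.9814·0.9898 − 60·0.9790·0.9846 = 82.5681 − 57.8354 = 24.7327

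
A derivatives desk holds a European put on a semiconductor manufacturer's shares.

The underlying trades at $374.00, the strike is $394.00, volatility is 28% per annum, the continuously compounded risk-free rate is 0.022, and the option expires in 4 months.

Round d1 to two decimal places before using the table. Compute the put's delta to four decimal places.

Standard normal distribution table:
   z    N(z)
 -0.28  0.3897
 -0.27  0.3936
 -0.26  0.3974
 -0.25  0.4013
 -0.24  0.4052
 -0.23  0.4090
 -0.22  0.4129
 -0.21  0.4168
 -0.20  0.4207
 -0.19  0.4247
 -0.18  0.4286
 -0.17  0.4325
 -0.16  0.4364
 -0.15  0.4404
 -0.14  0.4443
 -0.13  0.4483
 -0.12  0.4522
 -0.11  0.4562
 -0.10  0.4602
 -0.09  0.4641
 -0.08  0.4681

-0.5793

σ√T = 0.28 × 0.5774 = 0.1617
d₁ = [ln(374/394) + (0.022 + ½·0.28²)·0.3333] / (σ√T) = (-0.0521 + 0.0204) / 0.1617 = -0.1961 which rounds to -0.20
N(d₁) = N(-0.20) = 0.4207
Δ_put = N(d₁) − 1 = 0.4207 − 1 = -0.5793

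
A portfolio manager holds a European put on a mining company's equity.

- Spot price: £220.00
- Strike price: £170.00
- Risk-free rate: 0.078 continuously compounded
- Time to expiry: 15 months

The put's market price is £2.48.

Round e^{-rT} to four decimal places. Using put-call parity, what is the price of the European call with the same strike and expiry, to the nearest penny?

exp(−rT) = exp(−0.078·1.25) = 0.9071
Put-call parity: C − P = S − K·e^(−rT) = 220 − 170·0.9071 = 220 − 154.2070 = 65.7930
C = P + (C − P) = 2.48 + (65.7930) = 68.2730

£68.27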